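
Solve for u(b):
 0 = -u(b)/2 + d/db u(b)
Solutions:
 u(b) = C1*exp(b/2)


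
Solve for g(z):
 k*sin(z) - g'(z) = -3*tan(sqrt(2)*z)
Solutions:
 g(z) = C1 - k*cos(z) - 3*sqrt(2)*log(cos(sqrt(2)*z))/2


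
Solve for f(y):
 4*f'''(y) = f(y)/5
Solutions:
 f(y) = C3*exp(50^(1/3)*y/10) + (C1*sin(sqrt(3)*50^(1/3)*y/20) + C2*cos(sqrt(3)*50^(1/3)*y/20))*exp(-50^(1/3)*y/20)


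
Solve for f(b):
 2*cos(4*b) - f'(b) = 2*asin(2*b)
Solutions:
 f(b) = C1 - 2*b*asin(2*b) - sqrt(1 - 4*b^2) + sin(4*b)/2


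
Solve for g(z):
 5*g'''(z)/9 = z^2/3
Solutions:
 g(z) = C1 + C2*z + C3*z^2 + z^5/100


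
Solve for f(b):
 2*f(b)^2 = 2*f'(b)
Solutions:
 f(b) = -1/(C1 + b)


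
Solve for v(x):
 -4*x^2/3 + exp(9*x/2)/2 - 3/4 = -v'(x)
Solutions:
 v(x) = C1 + 4*x^3/9 + 3*x/4 - exp(9*x/2)/9


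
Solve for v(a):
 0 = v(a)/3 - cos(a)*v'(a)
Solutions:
 v(a) = C1*(sin(a) + 1)^(1/6)/(sin(a) - 1)^(1/6)


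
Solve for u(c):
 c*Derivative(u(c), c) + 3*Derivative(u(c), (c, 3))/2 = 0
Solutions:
 u(c) = C1 + Integral(C2*airyai(-2^(1/3)*3^(2/3)*c/3) + C3*airybi(-2^(1/3)*3^(2/3)*c/3), c)


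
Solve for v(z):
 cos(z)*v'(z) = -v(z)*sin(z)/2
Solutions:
 v(z) = C1*sqrt(cos(z))


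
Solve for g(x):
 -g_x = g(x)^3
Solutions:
 g(x) = -sqrt(2)*sqrt(-1/(C1 - x))/2
 g(x) = sqrt(2)*sqrt(-1/(C1 - x))/2


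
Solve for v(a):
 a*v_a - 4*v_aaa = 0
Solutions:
 v(a) = C1 + Integral(C2*airyai(2^(1/3)*a/2) + C3*airybi(2^(1/3)*a/2), a)


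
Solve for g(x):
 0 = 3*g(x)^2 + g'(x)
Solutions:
 g(x) = 1/(C1 + 3*x)


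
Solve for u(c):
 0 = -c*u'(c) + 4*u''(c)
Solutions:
 u(c) = C1 + C2*erfi(sqrt(2)*c/4)


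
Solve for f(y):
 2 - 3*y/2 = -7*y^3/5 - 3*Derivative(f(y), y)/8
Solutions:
 f(y) = C1 - 14*y^4/15 + 2*y^2 - 16*y/3


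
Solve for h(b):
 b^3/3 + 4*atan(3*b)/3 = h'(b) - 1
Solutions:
 h(b) = C1 + b^4/12 + 4*b*atan(3*b)/3 + b - 2*log(9*b^2 + 1)/9


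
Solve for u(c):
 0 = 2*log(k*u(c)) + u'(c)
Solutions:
 li(k*u(c))/k = C1 - 2*c


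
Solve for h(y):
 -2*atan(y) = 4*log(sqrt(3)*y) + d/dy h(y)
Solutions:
 h(y) = C1 - 4*y*log(y) - 2*y*atan(y) - 2*y*log(3) + 4*y + log(y^2 + 1)


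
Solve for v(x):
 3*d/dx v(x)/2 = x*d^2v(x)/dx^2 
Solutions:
 v(x) = C1 + C2*x^(5/2)


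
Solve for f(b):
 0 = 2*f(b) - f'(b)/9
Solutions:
 f(b) = C1*exp(18*b)


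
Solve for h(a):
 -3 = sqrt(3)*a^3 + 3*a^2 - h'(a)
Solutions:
 h(a) = C1 + sqrt(3)*a^4/4 + a^3 + 3*a


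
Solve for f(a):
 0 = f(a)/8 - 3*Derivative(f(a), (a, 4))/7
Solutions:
 f(a) = C1*exp(-378^(1/4)*a/6) + C2*exp(378^(1/4)*a/6) + C3*sin(378^(1/4)*a/6) + C4*cos(378^(1/4)*a/6)


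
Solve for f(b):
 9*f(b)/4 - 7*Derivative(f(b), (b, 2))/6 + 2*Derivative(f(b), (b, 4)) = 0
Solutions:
 f(b) = (C1*sin(2^(1/4)*sqrt(3)*b*sin(atan(sqrt(599)/7)/2)/2) + C2*cos(2^(1/4)*sqrt(3)*b*sin(atan(sqrt(599)/7)/2)/2))*exp(-2^(1/4)*sqrt(3)*b*cos(atan(sqrt(599)/7)/2)/2) + (C3*sin(2^(1/4)*sqrt(3)*b*sin(atan(sqrt(599)/7)/2)/2) + C4*cos(2^(1/4)*sqrt(3)*b*sin(atan(sqrt(599)/7)/2)/2))*exp(2^(1/4)*sqrt(3)*b*cos(atan(sqrt(599)/7)/2)/2)


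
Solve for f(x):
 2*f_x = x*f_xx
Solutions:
 f(x) = C1 + C2*x^3


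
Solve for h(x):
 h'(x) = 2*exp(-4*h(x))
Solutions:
 h(x) = log(-I*(C1 + 8*x)^(1/4))
 h(x) = log(I*(C1 + 8*x)^(1/4))
 h(x) = log(-(C1 + 8*x)^(1/4))
 h(x) = log(C1 + 8*x)/4


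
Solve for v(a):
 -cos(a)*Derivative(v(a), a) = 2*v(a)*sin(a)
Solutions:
 v(a) = C1*cos(a)^2


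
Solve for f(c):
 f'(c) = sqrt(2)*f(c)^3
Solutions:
 f(c) = -sqrt(2)*sqrt(-1/(C1 + sqrt(2)*c))/2
 f(c) = sqrt(2)*sqrt(-1/(C1 + sqrt(2)*c))/2


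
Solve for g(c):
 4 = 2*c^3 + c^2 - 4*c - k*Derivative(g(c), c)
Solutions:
 g(c) = C1 + c^4/(2*k) + c^3/(3*k) - 2*c^2/k - 4*c/k


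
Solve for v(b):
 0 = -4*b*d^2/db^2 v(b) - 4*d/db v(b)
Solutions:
 v(b) = C1 + C2*log(b)


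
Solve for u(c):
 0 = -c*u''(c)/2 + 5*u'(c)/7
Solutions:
 u(c) = C1 + C2*c^(17/7)


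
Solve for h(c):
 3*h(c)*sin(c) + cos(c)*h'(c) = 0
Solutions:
 h(c) = C1*cos(c)^3


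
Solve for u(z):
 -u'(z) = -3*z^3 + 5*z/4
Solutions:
 u(z) = C1 + 3*z^4/4 - 5*z^2/8


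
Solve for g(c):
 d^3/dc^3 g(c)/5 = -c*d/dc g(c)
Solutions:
 g(c) = C1 + Integral(C2*airyai(-5^(1/3)*c) + C3*airybi(-5^(1/3)*c), c)


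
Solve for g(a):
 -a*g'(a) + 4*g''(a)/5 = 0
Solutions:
 g(a) = C1 + C2*erfi(sqrt(10)*a/4)


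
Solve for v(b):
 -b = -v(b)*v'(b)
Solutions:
 v(b) = -sqrt(C1 + b^2)
 v(b) = sqrt(C1 + b^2)


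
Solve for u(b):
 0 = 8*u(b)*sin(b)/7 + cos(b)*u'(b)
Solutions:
 u(b) = C1*cos(b)^(8/7)


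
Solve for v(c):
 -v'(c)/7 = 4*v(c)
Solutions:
 v(c) = C1*exp(-28*c)


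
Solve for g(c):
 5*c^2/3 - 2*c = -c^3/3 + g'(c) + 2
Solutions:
 g(c) = C1 + c^4/12 + 5*c^3/9 - c^2 - 2*c


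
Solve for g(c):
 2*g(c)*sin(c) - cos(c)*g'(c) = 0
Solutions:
 g(c) = C1/cos(c)^2


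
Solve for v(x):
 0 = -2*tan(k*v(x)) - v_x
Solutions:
 v(x) = Piecewise((-asin(exp(C1*k - 2*k*x))/k + pi/k, Ne(k, 0)), (nan, True))
 v(x) = Piecewise((asin(exp(C1*k - 2*k*x))/k, Ne(k, 0)), (nan, True))


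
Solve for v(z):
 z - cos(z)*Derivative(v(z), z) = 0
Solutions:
 v(z) = C1 + Integral(z/cos(z), z)


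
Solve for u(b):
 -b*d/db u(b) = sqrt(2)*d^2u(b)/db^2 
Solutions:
 u(b) = C1 + C2*erf(2^(1/4)*b/2)


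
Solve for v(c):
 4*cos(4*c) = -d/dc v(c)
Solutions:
 v(c) = C1 - sin(4*c)


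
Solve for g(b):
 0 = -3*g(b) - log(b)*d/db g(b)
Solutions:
 g(b) = C1*exp(-3*li(b))


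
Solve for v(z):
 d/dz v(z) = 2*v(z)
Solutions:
 v(z) = C1*exp(2*z)


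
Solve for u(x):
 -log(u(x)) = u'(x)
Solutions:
 li(u(x)) = C1 - x


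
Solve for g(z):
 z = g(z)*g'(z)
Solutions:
 g(z) = -sqrt(C1 + z^2)
 g(z) = sqrt(C1 + z^2)


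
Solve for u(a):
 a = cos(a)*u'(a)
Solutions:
 u(a) = C1 + Integral(a/cos(a), a)


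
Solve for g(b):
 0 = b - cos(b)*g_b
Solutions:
 g(b) = C1 + Integral(b/cos(b), b)


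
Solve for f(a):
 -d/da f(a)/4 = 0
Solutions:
 f(a) = C1


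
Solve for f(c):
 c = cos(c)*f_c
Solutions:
 f(c) = C1 + Integral(c/cos(c), c)


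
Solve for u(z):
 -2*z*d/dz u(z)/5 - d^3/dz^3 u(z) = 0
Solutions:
 u(z) = C1 + Integral(C2*airyai(-2^(1/3)*5^(2/3)*z/5) + C3*airybi(-2^(1/3)*5^(2/3)*z/5), z)


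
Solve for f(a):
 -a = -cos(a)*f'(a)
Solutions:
 f(a) = C1 + Integral(a/cos(a), a)


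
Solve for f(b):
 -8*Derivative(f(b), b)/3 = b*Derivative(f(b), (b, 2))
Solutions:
 f(b) = C1 + C2/b^(5/3)


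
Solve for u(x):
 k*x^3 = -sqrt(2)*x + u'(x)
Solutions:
 u(x) = C1 + k*x^4/4 + sqrt(2)*x^2/2


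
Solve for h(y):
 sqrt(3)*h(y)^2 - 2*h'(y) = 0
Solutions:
 h(y) = -2/(C1 + sqrt(3)*y)


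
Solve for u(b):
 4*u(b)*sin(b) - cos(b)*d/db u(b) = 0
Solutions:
 u(b) = C1/cos(b)^4


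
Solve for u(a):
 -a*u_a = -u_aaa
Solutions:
 u(a) = C1 + Integral(C2*airyai(a) + C3*airybi(a), a)


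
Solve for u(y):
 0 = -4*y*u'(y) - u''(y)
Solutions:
 u(y) = C1 + C2*erf(sqrt(2)*y)


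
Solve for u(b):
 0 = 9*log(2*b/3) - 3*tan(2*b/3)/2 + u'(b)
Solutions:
 u(b) = C1 - 9*b*log(b) - 9*b*log(2) + 9*b + 9*b*log(3) - 9*log(cos(2*b/3))/4


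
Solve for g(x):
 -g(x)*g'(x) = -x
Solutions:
 g(x) = -sqrt(C1 + x^2)
 g(x) = sqrt(C1 + x^2)


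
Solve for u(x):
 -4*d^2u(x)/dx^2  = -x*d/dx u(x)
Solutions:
 u(x) = C1 + C2*erfi(sqrt(2)*x/4)


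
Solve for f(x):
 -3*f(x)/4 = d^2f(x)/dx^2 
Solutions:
 f(x) = C1*sin(sqrt(3)*x/2) + C2*cos(sqrt(3)*x/2)


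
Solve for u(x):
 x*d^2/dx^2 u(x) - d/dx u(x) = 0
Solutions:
 u(x) = C1 + C2*x^2


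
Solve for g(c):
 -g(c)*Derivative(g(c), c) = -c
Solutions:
 g(c) = -sqrt(C1 + c^2)
 g(c) = sqrt(C1 + c^2)


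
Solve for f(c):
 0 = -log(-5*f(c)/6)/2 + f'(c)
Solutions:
 -2*Integral(1/(log(-_y) - log(6) + log(5)), (_y, f(c))) = C1 - c


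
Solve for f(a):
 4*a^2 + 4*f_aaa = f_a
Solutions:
 f(a) = C1 + C2*exp(-a/2) + C3*exp(a/2) + 4*a^3/3 + 32*a


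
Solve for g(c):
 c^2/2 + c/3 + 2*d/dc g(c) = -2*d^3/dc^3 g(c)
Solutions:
 g(c) = C1 + C2*sin(c) + C3*cos(c) - c^3/12 - c^2/12 + c/2


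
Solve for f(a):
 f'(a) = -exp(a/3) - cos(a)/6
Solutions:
 f(a) = C1 - 3*exp(a/3) - sin(a)/6


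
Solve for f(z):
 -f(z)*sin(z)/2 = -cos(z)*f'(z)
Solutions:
 f(z) = C1/sqrt(cos(z))


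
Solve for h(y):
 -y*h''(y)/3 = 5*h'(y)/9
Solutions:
 h(y) = C1 + C2/y^(2/3)


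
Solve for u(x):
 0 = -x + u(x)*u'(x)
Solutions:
 u(x) = -sqrt(C1 + x^2)
 u(x) = sqrt(C1 + x^2)


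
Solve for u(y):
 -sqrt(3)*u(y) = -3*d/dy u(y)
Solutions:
 u(y) = C1*exp(sqrt(3)*y/3)


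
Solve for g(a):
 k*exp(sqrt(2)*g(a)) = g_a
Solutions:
 g(a) = sqrt(2)*(2*log(-1/(C1 + a*k)) - log(2))/4


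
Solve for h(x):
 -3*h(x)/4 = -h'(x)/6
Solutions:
 h(x) = C1*exp(9*x/2)


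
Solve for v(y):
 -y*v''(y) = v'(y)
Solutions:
 v(y) = C1 + C2*log(y)


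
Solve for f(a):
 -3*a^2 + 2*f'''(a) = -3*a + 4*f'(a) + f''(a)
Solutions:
 f(a) = C1 + C2*exp(a*(1 - sqrt(33))/4) + C3*exp(a*(1 + sqrt(33))/4) - a^3/4 + 9*a^2/16 - 33*a/32


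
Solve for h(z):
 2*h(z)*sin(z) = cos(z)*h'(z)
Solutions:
 h(z) = C1/cos(z)^2


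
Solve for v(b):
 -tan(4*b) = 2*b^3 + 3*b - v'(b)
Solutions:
 v(b) = C1 + b^4/2 + 3*b^2/2 - log(cos(4*b))/4


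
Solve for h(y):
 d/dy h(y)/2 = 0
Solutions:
 h(y) = C1


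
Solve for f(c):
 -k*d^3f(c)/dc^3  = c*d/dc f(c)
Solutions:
 f(c) = C1 + Integral(C2*airyai(c*(-1/k)^(1/3)) + C3*airybi(c*(-1/k)^(1/3)), c)


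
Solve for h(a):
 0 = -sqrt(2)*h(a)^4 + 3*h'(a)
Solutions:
 h(a) = (-1/(C1 + sqrt(2)*a))^(1/3)
 h(a) = (-1/(C1 + sqrt(2)*a))^(1/3)*(-1 - sqrt(3)*I)/2
 h(a) = (-1/(C1 + sqrt(2)*a))^(1/3)*(-1 + sqrt(3)*I)/2


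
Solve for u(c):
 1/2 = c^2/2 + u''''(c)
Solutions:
 u(c) = C1 + C2*c + C3*c^2 + C4*c^3 - c^6/720 + c^4/48


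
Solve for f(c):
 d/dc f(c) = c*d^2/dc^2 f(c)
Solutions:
 f(c) = C1 + C2*c^2


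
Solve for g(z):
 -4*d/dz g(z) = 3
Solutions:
 g(z) = C1 - 3*z/4


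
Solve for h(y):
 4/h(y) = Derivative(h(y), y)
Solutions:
 h(y) = -sqrt(C1 + 8*y)
 h(y) = sqrt(C1 + 8*y)


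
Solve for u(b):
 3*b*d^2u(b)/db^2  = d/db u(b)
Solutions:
 u(b) = C1 + C2*b^(4/3)


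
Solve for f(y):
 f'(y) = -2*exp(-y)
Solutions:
 f(y) = C1 + 2*exp(-y)


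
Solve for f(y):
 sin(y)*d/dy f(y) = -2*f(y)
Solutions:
 f(y) = C1*(cos(y) + 1)/(cos(y) - 1)


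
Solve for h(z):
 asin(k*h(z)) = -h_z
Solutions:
 Integral(1/asin(_y*k), (_y, h(z))) = C1 - z


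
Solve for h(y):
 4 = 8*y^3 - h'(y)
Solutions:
 h(y) = C1 + 2*y^4 - 4*y


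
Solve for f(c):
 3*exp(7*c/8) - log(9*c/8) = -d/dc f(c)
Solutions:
 f(c) = C1 + c*log(c) + c*(-3*log(2) - 1 + 2*log(3)) - 24*exp(7*c/8)/7


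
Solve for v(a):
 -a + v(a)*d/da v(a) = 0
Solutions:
 v(a) = -sqrt(C1 + a^2)
 v(a) = sqrt(C1 + a^2)


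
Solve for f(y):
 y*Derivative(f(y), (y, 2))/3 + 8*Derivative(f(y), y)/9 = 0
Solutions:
 f(y) = C1 + C2/y^(5/3)


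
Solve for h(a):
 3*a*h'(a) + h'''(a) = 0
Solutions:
 h(a) = C1 + Integral(C2*airyai(-3^(1/3)*a) + C3*airybi(-3^(1/3)*a), a)


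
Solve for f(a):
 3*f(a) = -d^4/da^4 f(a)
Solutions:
 f(a) = (C1*sin(sqrt(2)*3^(1/4)*a/2) + C2*cos(sqrt(2)*3^(1/4)*a/2))*exp(-sqrt(2)*3^(1/4)*a/2) + (C3*sin(sqrt(2)*3^(1/4)*a/2) + C4*cos(sqrt(2)*3^(1/4)*a/2))*exp(sqrt(2)*3^(1/4)*a/2)


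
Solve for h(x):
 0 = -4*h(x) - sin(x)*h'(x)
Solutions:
 h(x) = C1*(cos(x)^2 + 2*cos(x) + 1)/(cos(x)^2 - 2*cos(x) + 1)


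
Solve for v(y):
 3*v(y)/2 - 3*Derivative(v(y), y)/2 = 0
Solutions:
 v(y) = C1*exp(y)


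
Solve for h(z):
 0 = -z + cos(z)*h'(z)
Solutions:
 h(z) = C1 + Integral(z/cos(z), z)


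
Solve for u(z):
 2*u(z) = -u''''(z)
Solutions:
 u(z) = (C1*sin(2^(3/4)*z/2) + C2*cos(2^(3/4)*z/2))*exp(-2^(3/4)*z/2) + (C3*sin(2^(3/4)*z/2) + C4*cos(2^(3/4)*z/2))*exp(2^(3/4)*z/2)


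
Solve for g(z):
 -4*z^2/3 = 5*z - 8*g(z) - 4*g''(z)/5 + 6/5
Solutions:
 g(z) = C1*sin(sqrt(10)*z) + C2*cos(sqrt(10)*z) + z^2/6 + 5*z/8 + 7/60


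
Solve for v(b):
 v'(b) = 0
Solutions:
 v(b) = C1


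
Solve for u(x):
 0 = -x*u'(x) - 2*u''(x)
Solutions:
 u(x) = C1 + C2*erf(x/2)


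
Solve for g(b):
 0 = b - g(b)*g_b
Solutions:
 g(b) = -sqrt(C1 + b^2)
 g(b) = sqrt(C1 + b^2)


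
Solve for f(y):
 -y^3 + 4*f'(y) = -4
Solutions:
 f(y) = C1 + y^4/16 - y


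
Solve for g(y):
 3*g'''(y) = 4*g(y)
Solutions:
 g(y) = C3*exp(6^(2/3)*y/3) + (C1*sin(2^(2/3)*3^(1/6)*y/2) + C2*cos(2^(2/3)*3^(1/6)*y/2))*exp(-6^(2/3)*y/6)


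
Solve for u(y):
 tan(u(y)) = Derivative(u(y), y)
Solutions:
 u(y) = pi - asin(C1*exp(y))
 u(y) = asin(C1*exp(y))


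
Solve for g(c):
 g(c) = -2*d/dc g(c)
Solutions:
 g(c) = C1*exp(-c/2)


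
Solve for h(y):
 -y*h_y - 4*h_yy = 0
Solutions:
 h(y) = C1 + C2*erf(sqrt(2)*y/4)


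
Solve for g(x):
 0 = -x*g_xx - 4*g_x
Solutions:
 g(x) = C1 + C2/x^3


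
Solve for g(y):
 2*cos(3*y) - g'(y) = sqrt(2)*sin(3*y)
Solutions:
 g(y) = C1 + 2*sin(3*y)/3 + sqrt(2)*cos(3*y)/3


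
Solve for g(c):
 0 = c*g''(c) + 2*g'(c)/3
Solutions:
 g(c) = C1 + C2*c^(1/3)


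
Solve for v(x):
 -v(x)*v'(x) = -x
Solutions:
 v(x) = -sqrt(C1 + x^2)
 v(x) = sqrt(C1 + x^2)


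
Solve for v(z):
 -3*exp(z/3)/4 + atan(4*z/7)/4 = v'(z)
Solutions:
 v(z) = C1 + z*atan(4*z/7)/4 - 9*exp(z/3)/4 - 7*log(16*z^2 + 49)/32


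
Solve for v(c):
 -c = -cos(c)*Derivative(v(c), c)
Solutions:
 v(c) = C1 + Integral(c/cos(c), c)


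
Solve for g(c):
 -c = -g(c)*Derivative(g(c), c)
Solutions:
 g(c) = -sqrt(C1 + c^2)
 g(c) = sqrt(C1 + c^2)


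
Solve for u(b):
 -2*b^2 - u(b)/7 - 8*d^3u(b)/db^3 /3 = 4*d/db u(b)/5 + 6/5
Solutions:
 u(b) = C1*exp(-b*(-980^(1/3)*(75 + sqrt(13465))^(1/3) + 28*350^(1/3)/(75 + sqrt(13465))^(1/3))/280)*sin(sqrt(3)*b*(28*350^(1/3)/(75 + sqrt(13465))^(1/3) + 980^(1/3)*(75 + sqrt(13465))^(1/3))/280) + C2*exp(-b*(-980^(1/3)*(75 + sqrt(13465))^(1/3) + 28*350^(1/3)/(75 + sqrt(13465))^(1/3))/280)*cos(sqrt(3)*b*(28*350^(1/3)/(75 + sqrt(13465))^(1/3) + 980^(1/3)*(75 + sqrt(13465))^(1/3))/280) + C3*exp(b*(-980^(1/3)*(75 + sqrt(13465))^(1/3) + 28*350^(1/3)/(75 + sqrt(13465))^(1/3))/140) - 14*b^2 + 784*b/5 - 22162/25


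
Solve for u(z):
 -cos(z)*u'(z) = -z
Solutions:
 u(z) = C1 + Integral(z/cos(z), z)


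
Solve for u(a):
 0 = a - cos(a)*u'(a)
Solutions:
 u(a) = C1 + Integral(a/cos(a), a)


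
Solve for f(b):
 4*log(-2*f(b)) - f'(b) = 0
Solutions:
 -Integral(1/(log(-_y) + log(2)), (_y, f(b)))/4 = C1 - b


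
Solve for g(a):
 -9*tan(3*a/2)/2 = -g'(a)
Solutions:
 g(a) = C1 - 3*log(cos(3*a/2))


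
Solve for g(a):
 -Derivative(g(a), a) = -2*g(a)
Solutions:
 g(a) = C1*exp(2*a)


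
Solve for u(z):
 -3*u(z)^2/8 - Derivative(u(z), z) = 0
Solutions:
 u(z) = 8/(C1 + 3*z)


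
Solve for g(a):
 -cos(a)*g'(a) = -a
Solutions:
 g(a) = C1 + Integral(a/cos(a), a)


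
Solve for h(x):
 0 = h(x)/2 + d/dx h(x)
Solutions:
 h(x) = C1*exp(-x/2)


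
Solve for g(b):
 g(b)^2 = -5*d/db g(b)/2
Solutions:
 g(b) = 5/(C1 + 2*b)


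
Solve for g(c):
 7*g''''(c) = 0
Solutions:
 g(c) = C1 + C2*c + C3*c^2 + C4*c^3


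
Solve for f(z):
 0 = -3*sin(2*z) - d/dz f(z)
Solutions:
 f(z) = C1 + 3*cos(2*z)/2


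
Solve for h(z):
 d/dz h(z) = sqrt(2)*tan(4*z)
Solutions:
 h(z) = C1 - sqrt(2)*log(cos(4*z))/4


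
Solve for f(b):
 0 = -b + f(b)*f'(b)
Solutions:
 f(b) = -sqrt(C1 + b^2)
 f(b) = sqrt(C1 + b^2)


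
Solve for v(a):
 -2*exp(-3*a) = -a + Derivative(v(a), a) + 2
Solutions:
 v(a) = C1 + a^2/2 - 2*a + 2*exp(-3*a)/3


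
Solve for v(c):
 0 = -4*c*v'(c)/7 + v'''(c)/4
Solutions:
 v(c) = C1 + Integral(C2*airyai(2*2^(1/3)*7^(2/3)*c/7) + C3*airybi(2*2^(1/3)*7^(2/3)*c/7), c)


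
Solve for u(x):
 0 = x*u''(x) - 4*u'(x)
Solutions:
 u(x) = C1 + C2*x^5


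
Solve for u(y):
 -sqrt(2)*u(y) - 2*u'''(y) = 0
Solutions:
 u(y) = C3*exp(-2^(5/6)*y/2) + (C1*sin(2^(5/6)*sqrt(3)*y/4) + C2*cos(2^(5/6)*sqrt(3)*y/4))*exp(2^(5/6)*y/4)


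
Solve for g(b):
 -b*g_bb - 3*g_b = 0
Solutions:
 g(b) = C1 + C2/b^2


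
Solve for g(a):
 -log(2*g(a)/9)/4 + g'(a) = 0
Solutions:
 -4*Integral(1/(log(_y) - 2*log(3) + log(2)), (_y, g(a))) = C1 - a


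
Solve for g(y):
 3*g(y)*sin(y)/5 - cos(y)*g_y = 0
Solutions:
 g(y) = C1/cos(y)^(3/5)


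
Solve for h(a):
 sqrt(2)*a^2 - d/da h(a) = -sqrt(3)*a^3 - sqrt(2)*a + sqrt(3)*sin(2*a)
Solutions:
 h(a) = C1 + sqrt(3)*a^4/4 + sqrt(2)*a^3/3 + sqrt(2)*a^2/2 + sqrt(3)*cos(2*a)/2


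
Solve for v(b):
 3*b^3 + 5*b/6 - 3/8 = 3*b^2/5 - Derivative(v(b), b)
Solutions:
 v(b) = C1 - 3*b^4/4 + b^3/5 - 5*b^2/12 + 3*b/8


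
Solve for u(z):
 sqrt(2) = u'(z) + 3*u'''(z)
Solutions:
 u(z) = C1 + C2*sin(sqrt(3)*z/3) + C3*cos(sqrt(3)*z/3) + sqrt(2)*z


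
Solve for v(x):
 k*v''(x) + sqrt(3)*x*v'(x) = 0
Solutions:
 v(x) = C1 + C2*sqrt(k)*erf(sqrt(2)*3^(1/4)*x*sqrt(1/k)/2)


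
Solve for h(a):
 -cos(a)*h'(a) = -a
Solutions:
 h(a) = C1 + Integral(a/cos(a), a)


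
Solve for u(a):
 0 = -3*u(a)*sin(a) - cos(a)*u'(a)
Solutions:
 u(a) = C1*cos(a)^3


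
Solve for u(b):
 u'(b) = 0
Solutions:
 u(b) = C1


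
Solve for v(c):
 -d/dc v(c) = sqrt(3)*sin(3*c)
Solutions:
 v(c) = C1 + sqrt(3)*cos(3*c)/3


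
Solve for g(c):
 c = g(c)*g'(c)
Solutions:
 g(c) = -sqrt(C1 + c^2)
 g(c) = sqrt(C1 + c^2)


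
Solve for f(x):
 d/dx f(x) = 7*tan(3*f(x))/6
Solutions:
 f(x) = -asin(C1*exp(7*x/2))/3 + pi/3
 f(x) = asin(C1*exp(7*x/2))/3


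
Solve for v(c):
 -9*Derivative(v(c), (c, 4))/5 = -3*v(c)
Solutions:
 v(c) = C1*exp(-3^(3/4)*5^(1/4)*c/3) + C2*exp(3^(3/4)*5^(1/4)*c/3) + C3*sin(3^(3/4)*5^(1/4)*c/3) + C4*cos(3^(3/4)*5^(1/4)*c/3)


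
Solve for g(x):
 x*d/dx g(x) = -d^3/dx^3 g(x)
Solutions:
 g(x) = C1 + Integral(C2*airyai(-x) + C3*airybi(-x), x)


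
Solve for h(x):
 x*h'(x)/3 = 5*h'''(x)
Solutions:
 h(x) = C1 + Integral(C2*airyai(15^(2/3)*x/15) + C3*airybi(15^(2/3)*x/15), x)


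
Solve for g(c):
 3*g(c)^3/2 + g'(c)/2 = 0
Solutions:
 g(c) = -sqrt(2)*sqrt(-1/(C1 - 3*c))/2
 g(c) = sqrt(2)*sqrt(-1/(C1 - 3*c))/2


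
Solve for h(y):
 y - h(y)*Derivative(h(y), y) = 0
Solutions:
 h(y) = -sqrt(C1 + y^2)
 h(y) = sqrt(C1 + y^2)


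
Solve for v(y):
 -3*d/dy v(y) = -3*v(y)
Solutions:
 v(y) = C1*exp(y)


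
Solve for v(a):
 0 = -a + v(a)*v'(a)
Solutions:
 v(a) = -sqrt(C1 + a^2)
 v(a) = sqrt(C1 + a^2)


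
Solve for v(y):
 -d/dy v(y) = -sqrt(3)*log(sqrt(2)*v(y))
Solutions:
 -2*sqrt(3)*Integral(1/(2*log(_y) + log(2)), (_y, v(y)))/3 = C1 - y


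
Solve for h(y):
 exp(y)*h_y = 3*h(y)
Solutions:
 h(y) = C1*exp(-3*exp(-y))


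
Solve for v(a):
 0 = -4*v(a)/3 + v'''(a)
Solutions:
 v(a) = C3*exp(6^(2/3)*a/3) + (C1*sin(2^(2/3)*3^(1/6)*a/2) + C2*cos(2^(2/3)*3^(1/6)*a/2))*exp(-6^(2/3)*a/6)


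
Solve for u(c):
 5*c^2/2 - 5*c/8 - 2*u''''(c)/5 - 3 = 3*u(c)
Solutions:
 u(c) = 5*c^2/6 - 5*c/24 + (C1*sin(30^(1/4)*c/2) + C2*cos(30^(1/4)*c/2))*exp(-30^(1/4)*c/2) + (C3*sin(30^(1/4)*c/2) + C4*cos(30^(1/4)*c/2))*exp(30^(1/4)*c/2) - 1


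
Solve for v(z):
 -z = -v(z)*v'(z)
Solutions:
 v(z) = -sqrt(C1 + z^2)
 v(z) = sqrt(C1 + z^2)


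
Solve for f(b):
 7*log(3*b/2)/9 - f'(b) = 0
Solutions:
 f(b) = C1 + 7*b*log(b)/9 - 7*b/9 - 7*b*log(2)/9 + 7*b*log(3)/9


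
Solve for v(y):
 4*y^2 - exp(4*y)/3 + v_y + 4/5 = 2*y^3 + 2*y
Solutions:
 v(y) = C1 + y^4/2 - 4*y^3/3 + y^2 - 4*y/5 + exp(4*y)/12


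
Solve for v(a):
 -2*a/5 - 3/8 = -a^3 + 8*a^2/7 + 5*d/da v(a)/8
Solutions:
 v(a) = C1 + 2*a^4/5 - 64*a^3/105 - 8*a^2/25 - 3*a/5


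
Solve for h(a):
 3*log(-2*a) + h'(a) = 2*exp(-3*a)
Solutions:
 h(a) = C1 - 3*a*log(-a) + 3*a*(1 - log(2)) - 2*exp(-3*a)/3


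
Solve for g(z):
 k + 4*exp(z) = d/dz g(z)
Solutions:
 g(z) = C1 + k*z + 4*exp(z)


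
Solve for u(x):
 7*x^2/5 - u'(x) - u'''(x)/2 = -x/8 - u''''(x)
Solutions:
 u(x) = C1 + C2*exp(x*(-(6*sqrt(330) + 109)^(1/3) - 1/(6*sqrt(330) + 109)^(1/3) + 2)/12)*sin(sqrt(3)*x*(-(6*sqrt(330) + 109)^(1/3) + (6*sqrt(330) + 109)^(-1/3))/12) + C3*exp(x*(-(6*sqrt(330) + 109)^(1/3) - 1/(6*sqrt(330) + 109)^(1/3) + 2)/12)*cos(sqrt(3)*x*(-(6*sqrt(330) + 109)^(1/3) + (6*sqrt(330) + 109)^(-1/3))/12) + C4*exp(x*((6*sqrt(330) + 109)^(-1/3) + 1 + (6*sqrt(330) + 109)^(1/3))/6) + 7*x^3/15 + x^2/16 - 7*x/5


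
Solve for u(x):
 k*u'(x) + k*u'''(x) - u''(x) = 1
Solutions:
 u(x) = C1 + C2*exp(x*(1 - sqrt(1 - 4*k^2))/(2*k)) + C3*exp(x*(sqrt(1 - 4*k^2) + 1)/(2*k)) + x/k


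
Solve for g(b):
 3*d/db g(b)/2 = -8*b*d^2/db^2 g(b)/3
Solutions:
 g(b) = C1 + C2*b^(7/16)


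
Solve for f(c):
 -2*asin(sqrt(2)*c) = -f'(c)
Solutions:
 f(c) = C1 + 2*c*asin(sqrt(2)*c) + sqrt(2)*sqrt(1 - 2*c^2)


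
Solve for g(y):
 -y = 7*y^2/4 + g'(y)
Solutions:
 g(y) = C1 - 7*y^3/12 - y^2/2


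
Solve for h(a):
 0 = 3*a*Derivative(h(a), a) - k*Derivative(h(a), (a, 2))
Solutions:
 h(a) = C1 + C2*erf(sqrt(6)*a*sqrt(-1/k)/2)/sqrt(-1/k)


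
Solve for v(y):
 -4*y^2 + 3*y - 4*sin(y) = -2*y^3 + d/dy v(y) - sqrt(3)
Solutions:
 v(y) = C1 + y^4/2 - 4*y^3/3 + 3*y^2/2 + sqrt(3)*y + 4*cos(y)


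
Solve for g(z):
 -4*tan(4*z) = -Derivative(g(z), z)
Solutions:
 g(z) = C1 - log(cos(4*z))


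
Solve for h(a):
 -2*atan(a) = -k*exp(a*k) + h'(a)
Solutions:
 h(a) = C1 - 2*a*atan(a) + k*Piecewise((exp(a*k)/k, Ne(k, 0)), (a, True)) + log(a^2 + 1)


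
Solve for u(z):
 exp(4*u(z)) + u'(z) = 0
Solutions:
 u(z) = log(-I*(1/(C1 + 4*z))^(1/4))
 u(z) = log(I*(1/(C1 + 4*z))^(1/4))
 u(z) = log(-(1/(C1 + 4*z))^(1/4))
 u(z) = log(1/(C1 + 4*z))/4


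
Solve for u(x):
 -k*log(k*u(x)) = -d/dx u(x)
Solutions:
 li(k*u(x))/k = C1 + k*x


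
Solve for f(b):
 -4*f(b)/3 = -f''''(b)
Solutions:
 f(b) = C1*exp(-sqrt(2)*3^(3/4)*b/3) + C2*exp(sqrt(2)*3^(3/4)*b/3) + C3*sin(sqrt(2)*3^(3/4)*b/3) + C4*cos(sqrt(2)*3^(3/4)*b/3)


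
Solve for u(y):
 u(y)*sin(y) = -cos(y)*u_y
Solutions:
 u(y) = C1*cos(y)


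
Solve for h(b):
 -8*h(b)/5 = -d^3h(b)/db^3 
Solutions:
 h(b) = C3*exp(2*5^(2/3)*b/5) + (C1*sin(sqrt(3)*5^(2/3)*b/5) + C2*cos(sqrt(3)*5^(2/3)*b/5))*exp(-5^(2/3)*b/5)


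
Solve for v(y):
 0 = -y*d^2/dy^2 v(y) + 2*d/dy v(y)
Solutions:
 v(y) = C1 + C2*y^3


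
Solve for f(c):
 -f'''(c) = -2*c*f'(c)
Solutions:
 f(c) = C1 + Integral(C2*airyai(2^(1/3)*c) + C3*airybi(2^(1/3)*c), c)


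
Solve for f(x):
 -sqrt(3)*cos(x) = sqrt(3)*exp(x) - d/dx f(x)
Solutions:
 f(x) = C1 + sqrt(3)*exp(x) + sqrt(3)*sin(x)


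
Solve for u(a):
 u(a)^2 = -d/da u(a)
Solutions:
 u(a) = 1/(C1 + a)


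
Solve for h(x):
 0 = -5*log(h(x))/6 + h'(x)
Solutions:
 li(h(x)) = C1 + 5*x/6


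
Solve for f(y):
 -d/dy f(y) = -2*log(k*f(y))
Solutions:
 li(k*f(y))/k = C1 + 2*y


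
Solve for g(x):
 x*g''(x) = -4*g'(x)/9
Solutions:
 g(x) = C1 + C2*x^(5/9)


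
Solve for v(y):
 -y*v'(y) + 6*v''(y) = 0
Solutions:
 v(y) = C1 + C2*erfi(sqrt(3)*y/6)


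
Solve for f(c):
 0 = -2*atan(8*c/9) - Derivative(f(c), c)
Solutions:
 f(c) = C1 - 2*c*atan(8*c/9) + 9*log(64*c^2 + 81)/8


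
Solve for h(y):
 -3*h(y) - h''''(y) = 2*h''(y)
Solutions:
 h(y) = (C1*sin(3^(1/4)*y*cos(atan(sqrt(2))/2)) + C2*cos(3^(1/4)*y*cos(atan(sqrt(2))/2)))*exp(-3^(1/4)*y*sin(atan(sqrt(2))/2)) + (C3*sin(3^(1/4)*y*cos(atan(sqrt(2))/2)) + C4*cos(3^(1/4)*y*cos(atan(sqrt(2))/2)))*exp(3^(1/4)*y*sin(atan(sqrt(2))/2))


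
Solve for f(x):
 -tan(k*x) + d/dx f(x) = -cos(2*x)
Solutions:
 f(x) = C1 + Piecewise((-log(cos(k*x))/k, Ne(k, 0)), (0, True)) - sin(2*x)/2


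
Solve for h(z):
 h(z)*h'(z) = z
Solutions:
 h(z) = -sqrt(C1 + z^2)
 h(z) = sqrt(C1 + z^2)


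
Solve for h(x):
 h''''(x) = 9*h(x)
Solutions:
 h(x) = C1*exp(-sqrt(3)*x) + C2*exp(sqrt(3)*x) + C3*sin(sqrt(3)*x) + C4*cos(sqrt(3)*x)


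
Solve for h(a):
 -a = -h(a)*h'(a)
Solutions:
 h(a) = -sqrt(C1 + a^2)
 h(a) = sqrt(C1 + a^2)


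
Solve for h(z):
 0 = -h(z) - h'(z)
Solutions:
 h(z) = C1*exp(-z)


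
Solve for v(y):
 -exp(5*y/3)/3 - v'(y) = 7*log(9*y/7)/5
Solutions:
 v(y) = C1 - 7*y*log(y)/5 + 7*y*(-2*log(3) + 1 + log(7))/5 - exp(5*y/3)/5


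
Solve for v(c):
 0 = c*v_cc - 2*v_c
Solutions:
 v(c) = C1 + C2*c^3


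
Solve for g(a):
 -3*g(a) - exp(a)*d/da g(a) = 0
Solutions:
 g(a) = C1*exp(3*exp(-a))


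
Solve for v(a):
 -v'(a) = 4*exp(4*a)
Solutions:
 v(a) = C1 - exp(4*a)


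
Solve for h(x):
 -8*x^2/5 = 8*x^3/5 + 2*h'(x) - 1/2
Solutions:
 h(x) = C1 - x^4/5 - 4*x^3/15 + x/4


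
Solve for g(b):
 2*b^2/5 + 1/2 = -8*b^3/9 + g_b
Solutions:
 g(b) = C1 + 2*b^4/9 + 2*b^3/15 + b/2


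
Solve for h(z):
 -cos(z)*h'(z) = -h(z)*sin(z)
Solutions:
 h(z) = C1/cos(z)


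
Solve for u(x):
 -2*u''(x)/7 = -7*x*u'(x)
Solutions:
 u(x) = C1 + C2*erfi(7*x/2)


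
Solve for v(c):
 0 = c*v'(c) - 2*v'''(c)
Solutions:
 v(c) = C1 + Integral(C2*airyai(2^(2/3)*c/2) + C3*airybi(2^(2/3)*c/2), c)


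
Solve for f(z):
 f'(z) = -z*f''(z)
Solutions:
 f(z) = C1 + C2*log(z)


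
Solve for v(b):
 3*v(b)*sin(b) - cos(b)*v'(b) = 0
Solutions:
 v(b) = C1/cos(b)^3


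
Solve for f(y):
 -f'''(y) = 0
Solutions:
 f(y) = C1 + C2*y + C3*y^2


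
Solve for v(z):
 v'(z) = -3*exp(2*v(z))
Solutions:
 v(z) = log(-sqrt(-1/(C1 - 3*z))) - log(2)/2
 v(z) = log(-1/(C1 - 3*z))/2 - log(2)/2


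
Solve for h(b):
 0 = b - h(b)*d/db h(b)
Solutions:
 h(b) = -sqrt(C1 + b^2)
 h(b) = sqrt(C1 + b^2)


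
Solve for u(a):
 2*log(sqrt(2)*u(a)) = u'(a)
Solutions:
 -Integral(1/(2*log(_y) + log(2)), (_y, u(a))) = C1 - a


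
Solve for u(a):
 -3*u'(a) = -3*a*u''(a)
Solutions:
 u(a) = C1 + C2*a^2


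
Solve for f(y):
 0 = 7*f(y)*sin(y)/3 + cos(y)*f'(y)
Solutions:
 f(y) = C1*cos(y)^(7/3)


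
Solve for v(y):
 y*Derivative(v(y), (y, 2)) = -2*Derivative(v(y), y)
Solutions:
 v(y) = C1 + C2/y


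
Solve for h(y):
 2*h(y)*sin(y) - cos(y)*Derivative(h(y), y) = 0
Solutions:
 h(y) = C1/cos(y)^2


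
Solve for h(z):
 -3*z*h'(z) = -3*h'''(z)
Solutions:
 h(z) = C1 + Integral(C2*airyai(z) + C3*airybi(z), z)


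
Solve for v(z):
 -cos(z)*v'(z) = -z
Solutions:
 v(z) = C1 + Integral(z/cos(z), z)


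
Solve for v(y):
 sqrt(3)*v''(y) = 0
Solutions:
 v(y) = C1 + C2*y


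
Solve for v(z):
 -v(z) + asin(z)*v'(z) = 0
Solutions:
 v(z) = C1*exp(Integral(1/asin(z), z))


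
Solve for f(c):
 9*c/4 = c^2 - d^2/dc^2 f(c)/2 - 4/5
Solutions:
 f(c) = C1 + C2*c + c^4/6 - 3*c^3/4 - 4*c^2/5


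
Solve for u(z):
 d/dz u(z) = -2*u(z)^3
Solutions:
 u(z) = -sqrt(2)*sqrt(-1/(C1 - 2*z))/2
 u(z) = sqrt(2)*sqrt(-1/(C1 - 2*z))/2


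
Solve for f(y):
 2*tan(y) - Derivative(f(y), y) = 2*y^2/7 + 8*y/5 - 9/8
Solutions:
 f(y) = C1 - 2*y^3/21 - 4*y^2/5 + 9*y/8 - 2*log(cos(y))


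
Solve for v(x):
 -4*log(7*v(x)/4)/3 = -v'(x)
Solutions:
 3*Integral(1/(-log(_y) - log(7) + 2*log(2)), (_y, v(x)))/4 = C1 - x


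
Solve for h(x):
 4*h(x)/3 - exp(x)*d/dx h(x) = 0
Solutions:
 h(x) = C1*exp(-4*exp(-x)/3)


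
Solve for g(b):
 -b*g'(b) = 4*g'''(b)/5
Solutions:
 g(b) = C1 + Integral(C2*airyai(-10^(1/3)*b/2) + C3*airybi(-10^(1/3)*b/2), b)


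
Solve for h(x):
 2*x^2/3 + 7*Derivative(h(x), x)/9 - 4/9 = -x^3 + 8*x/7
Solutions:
 h(x) = C1 - 9*x^4/28 - 2*x^3/7 + 36*x^2/49 + 4*x/7


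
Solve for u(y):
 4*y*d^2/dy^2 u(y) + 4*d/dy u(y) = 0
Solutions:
 u(y) = C1 + C2*log(y)


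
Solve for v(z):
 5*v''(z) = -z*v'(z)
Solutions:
 v(z) = C1 + C2*erf(sqrt(10)*z/10)


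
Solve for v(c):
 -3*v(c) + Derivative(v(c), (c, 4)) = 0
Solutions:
 v(c) = C1*exp(-3^(1/4)*c) + C2*exp(3^(1/4)*c) + C3*sin(3^(1/4)*c) + C4*cos(3^(1/4)*c)


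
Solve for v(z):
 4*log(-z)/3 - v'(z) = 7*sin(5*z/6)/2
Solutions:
 v(z) = C1 + 4*z*log(-z)/3 - 4*z/3 + 21*cos(5*z/6)/5


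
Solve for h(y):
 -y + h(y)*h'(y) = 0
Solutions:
 h(y) = -sqrt(C1 + y^2)
 h(y) = sqrt(C1 + y^2)


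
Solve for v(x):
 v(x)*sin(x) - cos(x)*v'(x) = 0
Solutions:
 v(x) = C1/cos(x)


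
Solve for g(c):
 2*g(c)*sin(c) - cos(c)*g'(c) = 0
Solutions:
 g(c) = C1/cos(c)^2


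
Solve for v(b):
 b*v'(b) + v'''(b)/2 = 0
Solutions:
 v(b) = C1 + Integral(C2*airyai(-2^(1/3)*b) + C3*airybi(-2^(1/3)*b), b)


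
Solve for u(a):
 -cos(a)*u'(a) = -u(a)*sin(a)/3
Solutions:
 u(a) = C1/cos(a)^(1/3)


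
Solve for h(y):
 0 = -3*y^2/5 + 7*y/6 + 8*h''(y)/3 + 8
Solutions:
 h(y) = C1 + C2*y + 3*y^4/160 - 7*y^3/96 - 3*y^2/2


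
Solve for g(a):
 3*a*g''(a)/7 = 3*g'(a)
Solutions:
 g(a) = C1 + C2*a^8


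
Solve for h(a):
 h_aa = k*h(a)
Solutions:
 h(a) = C1*exp(-a*sqrt(k)) + C2*exp(a*sqrt(k))


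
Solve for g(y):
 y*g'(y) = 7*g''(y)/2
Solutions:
 g(y) = C1 + C2*erfi(sqrt(7)*y/7)


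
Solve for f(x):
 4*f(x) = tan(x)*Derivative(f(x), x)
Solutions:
 f(x) = C1*sin(x)^4


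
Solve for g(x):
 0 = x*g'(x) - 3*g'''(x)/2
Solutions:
 g(x) = C1 + Integral(C2*airyai(2^(1/3)*3^(2/3)*x/3) + C3*airybi(2^(1/3)*3^(2/3)*x/3), x)


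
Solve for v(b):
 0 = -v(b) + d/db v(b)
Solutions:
 v(b) = C1*exp(b)


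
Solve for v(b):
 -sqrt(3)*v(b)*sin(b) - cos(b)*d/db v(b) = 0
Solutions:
 v(b) = C1*cos(b)^(sqrt(3))


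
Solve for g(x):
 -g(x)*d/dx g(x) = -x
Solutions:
 g(x) = -sqrt(C1 + x^2)
 g(x) = sqrt(C1 + x^2)


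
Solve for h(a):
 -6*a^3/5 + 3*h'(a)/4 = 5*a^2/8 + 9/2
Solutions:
 h(a) = C1 + 2*a^4/5 + 5*a^3/18 + 6*a


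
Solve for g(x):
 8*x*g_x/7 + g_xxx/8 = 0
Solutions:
 g(x) = C1 + Integral(C2*airyai(-4*7^(2/3)*x/7) + C3*airybi(-4*7^(2/3)*x/7), x)


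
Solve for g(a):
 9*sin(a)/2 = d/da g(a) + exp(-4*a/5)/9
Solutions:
 g(a) = C1 - 9*cos(a)/2 + 5*exp(-4*a/5)/36


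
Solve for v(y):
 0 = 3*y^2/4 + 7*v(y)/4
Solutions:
 v(y) = -3*y^2/7


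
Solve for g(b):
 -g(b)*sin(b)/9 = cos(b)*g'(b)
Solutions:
 g(b) = C1*cos(b)^(1/9)


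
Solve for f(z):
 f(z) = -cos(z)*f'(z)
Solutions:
 f(z) = C1*sqrt(sin(z) - 1)/sqrt(sin(z) + 1)


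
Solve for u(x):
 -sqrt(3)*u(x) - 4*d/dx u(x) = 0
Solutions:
 u(x) = C1*exp(-sqrt(3)*x/4)


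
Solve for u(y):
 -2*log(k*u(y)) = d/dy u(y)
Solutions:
 li(k*u(y))/k = C1 - 2*y


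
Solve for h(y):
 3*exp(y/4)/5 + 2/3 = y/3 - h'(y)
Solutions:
 h(y) = C1 + y^2/6 - 2*y/3 - 12*exp(y/4)/5


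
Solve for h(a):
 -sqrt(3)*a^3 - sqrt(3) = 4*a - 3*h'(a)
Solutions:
 h(a) = C1 + sqrt(3)*a^4/12 + 2*a^2/3 + sqrt(3)*a/3


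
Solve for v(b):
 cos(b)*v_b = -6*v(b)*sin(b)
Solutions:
 v(b) = C1*cos(b)^6


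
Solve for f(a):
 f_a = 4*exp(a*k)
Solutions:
 f(a) = C1 + 4*exp(a*k)/k


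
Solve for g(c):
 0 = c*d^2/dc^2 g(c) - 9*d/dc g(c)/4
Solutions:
 g(c) = C1 + C2*c^(13/4)


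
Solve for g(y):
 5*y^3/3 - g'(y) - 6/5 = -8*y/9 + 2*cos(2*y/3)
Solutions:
 g(y) = C1 + 5*y^4/12 + 4*y^2/9 - 6*y/5 - 3*sin(2*y/3)


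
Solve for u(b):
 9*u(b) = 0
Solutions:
 u(b) = 0


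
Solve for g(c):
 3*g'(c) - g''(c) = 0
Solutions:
 g(c) = C1 + C2*exp(3*c)


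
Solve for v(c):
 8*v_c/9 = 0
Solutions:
 v(c) = C1


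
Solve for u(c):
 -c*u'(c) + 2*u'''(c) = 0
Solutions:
 u(c) = C1 + Integral(C2*airyai(2^(2/3)*c/2) + C3*airybi(2^(2/3)*c/2), c)


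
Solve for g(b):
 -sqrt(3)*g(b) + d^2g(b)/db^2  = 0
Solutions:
 g(b) = C1*exp(-3^(1/4)*b) + C2*exp(3^(1/4)*b)


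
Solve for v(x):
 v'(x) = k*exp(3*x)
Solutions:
 v(x) = C1 + k*exp(3*x)/3


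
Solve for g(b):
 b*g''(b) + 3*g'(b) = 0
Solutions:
 g(b) = C1 + C2/b^2


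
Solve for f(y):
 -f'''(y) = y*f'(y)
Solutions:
 f(y) = C1 + Integral(C2*airyai(-y) + C3*airybi(-y), y)


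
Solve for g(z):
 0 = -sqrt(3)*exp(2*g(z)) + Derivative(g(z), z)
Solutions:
 g(z) = log(-sqrt(-1/(C1 + sqrt(3)*z))) - log(2)/2
 g(z) = log(-1/(C1 + sqrt(3)*z))/2 - log(2)/2


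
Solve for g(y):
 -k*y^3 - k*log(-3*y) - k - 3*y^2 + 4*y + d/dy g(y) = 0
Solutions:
 g(y) = C1 + k*y^4/4 + k*y*log(-y) + k*y*log(3) + y^3 - 2*y^2


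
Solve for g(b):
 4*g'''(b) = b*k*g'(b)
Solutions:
 g(b) = C1 + Integral(C2*airyai(2^(1/3)*b*k^(1/3)/2) + C3*airybi(2^(1/3)*b*k^(1/3)/2), b)


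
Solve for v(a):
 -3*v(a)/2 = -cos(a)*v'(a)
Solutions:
 v(a) = C1*(sin(a) + 1)^(3/4)/(sin(a) - 1)^(3/4)


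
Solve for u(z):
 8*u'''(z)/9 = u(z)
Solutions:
 u(z) = C3*exp(3^(2/3)*z/2) + (C1*sin(3*3^(1/6)*z/4) + C2*cos(3*3^(1/6)*z/4))*exp(-3^(2/3)*z/4)


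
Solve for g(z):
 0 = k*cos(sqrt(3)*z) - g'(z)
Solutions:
 g(z) = C1 + sqrt(3)*k*sin(sqrt(3)*z)/3


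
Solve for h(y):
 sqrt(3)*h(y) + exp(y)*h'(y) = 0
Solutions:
 h(y) = C1*exp(sqrt(3)*exp(-y))


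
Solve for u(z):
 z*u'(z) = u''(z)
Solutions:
 u(z) = C1 + C2*erfi(sqrt(2)*z/2)


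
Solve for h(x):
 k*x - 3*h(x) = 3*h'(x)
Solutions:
 h(x) = C1*exp(-x) + k*x/3 - k/3


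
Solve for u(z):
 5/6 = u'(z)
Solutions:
 u(z) = C1 + 5*z/6


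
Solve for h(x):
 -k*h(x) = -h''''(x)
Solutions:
 h(x) = C1*exp(-k^(1/4)*x) + C2*exp(k^(1/4)*x) + C3*exp(-I*k^(1/4)*x) + C4*exp(I*k^(1/4)*x)


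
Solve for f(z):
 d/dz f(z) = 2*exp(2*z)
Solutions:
 f(z) = C1 + exp(2*z)


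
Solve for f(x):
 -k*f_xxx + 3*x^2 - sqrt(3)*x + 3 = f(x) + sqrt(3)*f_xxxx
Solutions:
 f(x) = C1*exp(x*(-sqrt(3)*k - sqrt(3)*sqrt(k^2 + 2*2^(2/3)*3^(1/6)*(3*k^2 + sqrt(9*k^4 - 256*sqrt(3)))^(1/3) + 16*6^(1/3)/(3*k^2 + sqrt(9*k^4 - 256*sqrt(3)))^(1/3)) + sqrt(6)*sqrt(k^3/sqrt(k^2 + 2*2^(2/3)*3^(1/6)*(3*k^2 + sqrt(9*k^4 - 256*sqrt(3)))^(1/3) + 16*6^(1/3)/(3*k^2 + sqrt(9*k^4 - 256*sqrt(3)))^(1/3)) + k^2 - 2^(2/3)*3^(1/6)*(3*k^2 + sqrt(9*k^4 - 256*sqrt(3)))^(1/3) - 8*6^(1/3)/(3*k^2 + sqrt(9*k^4 - 256*sqrt(3)))^(1/3)))/12) + C2*exp(x*(-sqrt(3)*k + sqrt(3)*sqrt(k^2 + 2*2^(2/3)*3^(1/6)*(3*k^2 + sqrt(9*k^4 - 256*sqrt(3)))^(1/3) + 16*6^(1/3)/(3*k^2 + sqrt(9*k^4 - 256*sqrt(3)))^(1/3)) - sqrt(6)*sqrt(-k^3/sqrt(k^2 + 2*2^(2/3)*3^(1/6)*(3*k^2 + sqrt(9*k^4 - 256*sqrt(3)))^(1/3) + 16*6^(1/3)/(3*k^2 + sqrt(9*k^4 - 256*sqrt(3)))^(1/3)) + k^2 - 2^(2/3)*3^(1/6)*(3*k^2 + sqrt(9*k^4 - 256*sqrt(3)))^(1/3) - 8*6^(1/3)/(3*k^2 + sqrt(9*k^4 - 256*sqrt(3)))^(1/3)))/12) + C3*exp(x*(-sqrt(3)*k + sqrt(3)*sqrt(k^2 + 2*2^(2/3)*3^(1/6)*(3*k^2 + sqrt(9*k^4 - 256*sqrt(3)))^(1/3) + 16*6^(1/3)/(3*k^2 + sqrt(9*k^4 - 256*sqrt(3)))^(1/3)) + sqrt(6)*sqrt(-k^3/sqrt(k^2 + 2*2^(2/3)*3^(1/6)*(3*k^2 + sqrt(9*k^4 - 256*sqrt(3)))^(1/3) + 16*6^(1/3)/(3*k^2 + sqrt(9*k^4 - 256*sqrt(3)))^(1/3)) + k^2 - 2^(2/3)*3^(1/6)*(3*k^2 + sqrt(9*k^4 - 256*sqrt(3)))^(1/3) - 8*6^(1/3)/(3*k^2 + sqrt(9*k^4 - 256*sqrt(3)))^(1/3)))/12) + C4*exp(-x*(sqrt(3)*k + sqrt(3)*sqrt(k^2 + 2*2^(2/3)*3^(1/6)*(3*k^2 + sqrt(9*k^4 - 256*sqrt(3)))^(1/3) + 16*6^(1/3)/(3*k^2 + sqrt(9*k^4 - 256*sqrt(3)))^(1/3)) + sqrt(6)*sqrt(k^3/sqrt(k^2 + 2*2^(2/3)*3^(1/6)*(3*k^2 + sqrt(9*k^4 - 256*sqrt(3)))^(1/3) + 16*6^(1/3)/(3*k^2 + sqrt(9*k^4 - 256*sqrt(3)))^(1/3)) + k^2 - 2^(2/3)*3^(1/6)*(3*k^2 + sqrt(9*k^4 - 256*sqrt(3)))^(1/3) - 8*6^(1/3)/(3*k^2 + sqrt(9*k^4 - 256*sqrt(3)))^(1/3)))/12) + 3*x^2 - sqrt(3)*x + 3


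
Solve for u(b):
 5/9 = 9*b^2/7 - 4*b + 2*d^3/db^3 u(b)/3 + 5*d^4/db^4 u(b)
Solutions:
 u(b) = C1 + C2*b + C3*b^2 + C4*exp(-2*b/15) - 9*b^5/280 + 163*b^4/112 - 21935*b^3/504


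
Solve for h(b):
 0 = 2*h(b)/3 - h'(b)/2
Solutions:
 h(b) = C1*exp(4*b/3)


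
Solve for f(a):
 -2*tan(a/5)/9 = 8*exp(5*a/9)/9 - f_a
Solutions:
 f(a) = C1 + 8*exp(5*a/9)/5 - 10*log(cos(a/5))/9


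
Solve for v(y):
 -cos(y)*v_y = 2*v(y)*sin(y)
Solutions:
 v(y) = C1*cos(y)^2


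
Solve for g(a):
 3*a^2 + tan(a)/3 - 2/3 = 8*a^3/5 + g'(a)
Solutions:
 g(a) = C1 - 2*a^4/5 + a^3 - 2*a/3 - log(cos(a))/3


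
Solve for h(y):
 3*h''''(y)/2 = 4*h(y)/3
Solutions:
 h(y) = C1*exp(-2^(3/4)*sqrt(3)*y/3) + C2*exp(2^(3/4)*sqrt(3)*y/3) + C3*sin(2^(3/4)*sqrt(3)*y/3) + C4*cos(2^(3/4)*sqrt(3)*y/3)


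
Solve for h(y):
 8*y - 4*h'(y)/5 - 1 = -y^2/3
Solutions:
 h(y) = C1 + 5*y^3/36 + 5*y^2 - 5*y/4


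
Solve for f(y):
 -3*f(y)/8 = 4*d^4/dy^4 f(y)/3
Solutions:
 f(y) = (C1*sin(2^(1/4)*sqrt(3)*y/4) + C2*cos(2^(1/4)*sqrt(3)*y/4))*exp(-2^(1/4)*sqrt(3)*y/4) + (C3*sin(2^(1/4)*sqrt(3)*y/4) + C4*cos(2^(1/4)*sqrt(3)*y/4))*exp(2^(1/4)*sqrt(3)*y/4)


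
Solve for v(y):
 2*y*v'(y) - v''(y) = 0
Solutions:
 v(y) = C1 + C2*erfi(y)


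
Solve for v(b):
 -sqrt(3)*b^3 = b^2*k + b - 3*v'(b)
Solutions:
 v(b) = C1 + sqrt(3)*b^4/12 + b^3*k/9 + b^2/6


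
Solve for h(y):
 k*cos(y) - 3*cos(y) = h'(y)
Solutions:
 h(y) = C1 + k*sin(y) - 3*sin(y)


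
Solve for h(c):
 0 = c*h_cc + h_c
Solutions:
 h(c) = C1 + C2*log(c)


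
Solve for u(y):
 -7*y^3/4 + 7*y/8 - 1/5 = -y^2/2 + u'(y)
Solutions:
 u(y) = C1 - 7*y^4/16 + y^3/6 + 7*y^2/16 - y/5


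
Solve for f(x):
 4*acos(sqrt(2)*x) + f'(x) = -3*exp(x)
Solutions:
 f(x) = C1 - 4*x*acos(sqrt(2)*x) + 2*sqrt(2)*sqrt(1 - 2*x^2) - 3*exp(x)


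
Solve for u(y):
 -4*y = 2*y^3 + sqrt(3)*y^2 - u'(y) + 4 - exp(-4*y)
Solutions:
 u(y) = C1 + y^4/2 + sqrt(3)*y^3/3 + 2*y^2 + 4*y + exp(-4*y)/4


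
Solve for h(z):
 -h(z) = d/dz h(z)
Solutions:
 h(z) = C1*exp(-z)


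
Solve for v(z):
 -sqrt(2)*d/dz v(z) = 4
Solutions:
 v(z) = C1 - 2*sqrt(2)*z


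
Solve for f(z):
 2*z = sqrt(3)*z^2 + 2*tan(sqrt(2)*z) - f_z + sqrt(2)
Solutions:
 f(z) = C1 + sqrt(3)*z^3/3 - z^2 + sqrt(2)*z - sqrt(2)*log(cos(sqrt(2)*z))


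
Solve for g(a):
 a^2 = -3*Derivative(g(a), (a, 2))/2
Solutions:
 g(a) = C1 + C2*a - a^4/18


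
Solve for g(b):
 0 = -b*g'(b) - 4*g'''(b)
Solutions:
 g(b) = C1 + Integral(C2*airyai(-2^(1/3)*b/2) + C3*airybi(-2^(1/3)*b/2), b)


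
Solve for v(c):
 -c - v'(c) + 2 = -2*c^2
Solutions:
 v(c) = C1 + 2*c^3/3 - c^2/2 + 2*c


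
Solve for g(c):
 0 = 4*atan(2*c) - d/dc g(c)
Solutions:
 g(c) = C1 + 4*c*atan(2*c) - log(4*c^2 + 1)


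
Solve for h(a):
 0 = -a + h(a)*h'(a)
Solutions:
 h(a) = -sqrt(C1 + a^2)
 h(a) = sqrt(C1 + a^2)


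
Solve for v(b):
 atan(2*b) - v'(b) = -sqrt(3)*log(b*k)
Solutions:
 v(b) = C1 + sqrt(3)*b*(log(b*k) - 1) + b*atan(2*b) - log(4*b^2 + 1)/4


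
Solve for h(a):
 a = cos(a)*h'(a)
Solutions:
 h(a) = C1 + Integral(a/cos(a), a)


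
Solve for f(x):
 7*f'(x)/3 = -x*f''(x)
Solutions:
 f(x) = C1 + C2/x^(4/3)


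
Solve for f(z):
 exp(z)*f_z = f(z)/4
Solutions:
 f(z) = C1*exp(-exp(-z)/4)


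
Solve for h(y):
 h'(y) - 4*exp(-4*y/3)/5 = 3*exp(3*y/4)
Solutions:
 h(y) = C1 + 4*exp(3*y/4) - 3*exp(-4*y/3)/5


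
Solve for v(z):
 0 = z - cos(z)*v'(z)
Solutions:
 v(z) = C1 + Integral(z/cos(z), z)


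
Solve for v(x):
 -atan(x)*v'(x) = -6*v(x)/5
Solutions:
 v(x) = C1*exp(6*Integral(1/atan(x), x)/5)


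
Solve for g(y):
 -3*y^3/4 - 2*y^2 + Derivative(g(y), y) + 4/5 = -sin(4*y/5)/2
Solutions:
 g(y) = C1 + 3*y^4/16 + 2*y^3/3 - 4*y/5 + 5*cos(4*y/5)/8


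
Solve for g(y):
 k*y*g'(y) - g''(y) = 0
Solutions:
 g(y) = Piecewise((-sqrt(2)*sqrt(pi)*C1*erf(sqrt(2)*y*sqrt(-k)/2)/(2*sqrt(-k)) - C2, (k > 0) | (k < 0)), (-C1*y - C2, True))


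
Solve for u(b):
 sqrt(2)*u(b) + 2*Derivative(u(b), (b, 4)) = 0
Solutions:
 u(b) = (C1*sin(2^(3/8)*b/2) + C2*cos(2^(3/8)*b/2))*exp(-2^(3/8)*b/2) + (C3*sin(2^(3/8)*b/2) + C4*cos(2^(3/8)*b/2))*exp(2^(3/8)*b/2)


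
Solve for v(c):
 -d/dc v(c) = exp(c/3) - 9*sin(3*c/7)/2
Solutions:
 v(c) = C1 - 3*exp(c/3) - 21*cos(3*c/7)/2


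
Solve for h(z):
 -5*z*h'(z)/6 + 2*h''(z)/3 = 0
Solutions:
 h(z) = C1 + C2*erfi(sqrt(10)*z/4)
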